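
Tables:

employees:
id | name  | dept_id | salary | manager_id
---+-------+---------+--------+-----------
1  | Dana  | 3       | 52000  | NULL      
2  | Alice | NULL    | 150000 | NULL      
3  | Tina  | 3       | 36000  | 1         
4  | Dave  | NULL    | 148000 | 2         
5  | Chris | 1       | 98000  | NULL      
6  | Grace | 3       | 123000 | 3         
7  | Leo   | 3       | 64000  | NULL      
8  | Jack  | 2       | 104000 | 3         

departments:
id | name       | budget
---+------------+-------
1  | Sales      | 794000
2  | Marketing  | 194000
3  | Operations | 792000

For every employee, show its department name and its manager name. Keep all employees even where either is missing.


Two LEFT JOINs from the same base table employees: one to departments via dept_id, one to employees itself via manager_id. Both are LEFT so every employee is preserved.
Match against departments:
  - employee 1 (Dana): dept_id=3 -> matches Operations
  - employee 2 (Alice): dept_id=NULL, no match -> kept with NULL
  - employee 3 (Tina): dept_id=3 -> matches Operations
  - employee 4 (Dave): dept_id=NULL, no match -> kept with NULL
  - employee 5 (Chris): dept_id=1 -> matches Sales
  - employee 6 (Grace): dept_id=3 -> matches Operations
  - employee 7 (Leo): dept_id=3 -> matches Operations
  - employee 8 (Jack): dept_id=2 -> matches Marketing
Match against employees (self):
  - employee 1 (Dana): manager_id=NULL -> NULL
  - employee 2 (Alice): manager_id=NULL -> NULL
  - employee 3 (Tina): manager_id=1 -> Dana
  - employee 4 (Dave): manager_id=2 -> Alice
  - employee 5 (Chris): manager_id=NULL -> NULL
  - employee 6 (Grace): manager_id=3 -> Tina
  - employee 7 (Leo): manager_id=NULL -> NULL
  - employee 8 (Jack): manager_id=3 -> Tina

SQL:
SELECT a.name, b.name AS department, c.name AS manager
FROM employees a
LEFT JOIN departments b ON a.dept_id = b.id
LEFT JOIN employees c ON a.manager_id = c.id

Result:
name  | department | manager
------+------------+--------
Dana  | Operations | NULL   
Alice | NULL       | NULL   
Tina  | Operations | Dana   
Dave  | NULL       | Alice  
Chris | Sales      | NULL   
Grace | Operations | Tina   
Leo   | Operations | NULL   
Jack  | Marketing  | Tina   


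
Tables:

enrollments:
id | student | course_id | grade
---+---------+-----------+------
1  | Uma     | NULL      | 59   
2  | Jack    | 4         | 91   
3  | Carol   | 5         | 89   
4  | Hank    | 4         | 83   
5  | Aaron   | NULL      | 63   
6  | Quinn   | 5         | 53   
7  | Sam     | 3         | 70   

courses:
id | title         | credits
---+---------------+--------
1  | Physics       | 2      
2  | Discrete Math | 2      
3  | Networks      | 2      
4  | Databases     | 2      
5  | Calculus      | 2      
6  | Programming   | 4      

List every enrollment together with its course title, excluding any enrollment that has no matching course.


INNER JOIN keeps only enrollments rows whose course_id matches an id in courses. Walk through each enrollment:
  - enrollment 1 (Uma): course_id=NULL, no match -> dropped
  - enrollment 2 (Jack): course_id=4 -> matches Databases
  - enrollment 3 (Carol): course_id=5 -> matches Calculus
  - enrollment 4 (Hank): course_id=4 -> matches Databases
  - enrollment 5 (Aaron): course_id=NULL, no match -> dropped
  - enrollment 6 (Quinn): course_id=5 -> matches Calculus
  - enrollment 7 (Sam): course_id=3 -> matches Networks
So 2 of 7 rows are dropped.

SQL:
SELECT a.student, b.title AS course
FROM enrollments a
INNER JOIN courses b ON a.course_id = b.id

Result:
student | course   
--------+----------
Jack    | Databases
Carol   | Calculus 
Hank    | Databases
Quinn   | Calculus 
Sam     | Networks 


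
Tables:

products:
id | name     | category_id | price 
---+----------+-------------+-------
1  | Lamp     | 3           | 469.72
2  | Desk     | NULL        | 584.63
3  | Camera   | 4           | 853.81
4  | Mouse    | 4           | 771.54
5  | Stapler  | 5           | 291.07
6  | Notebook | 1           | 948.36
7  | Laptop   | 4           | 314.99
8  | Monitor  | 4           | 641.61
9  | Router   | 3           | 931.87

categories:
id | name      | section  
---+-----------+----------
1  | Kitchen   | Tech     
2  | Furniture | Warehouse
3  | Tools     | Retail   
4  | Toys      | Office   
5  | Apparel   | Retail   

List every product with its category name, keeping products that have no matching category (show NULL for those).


LEFT JOIN keeps every row from products (the left table); where category_id has no match in categories, the category columns become NULL. Walk through each product:
  - product 1 (Lamp): category_id=3 -> matches Tools
  - product 2 (Desk): category_id=NULL, no match -> kept with NULL
  - product 3 (Camera): category_id=4 -> matches Toys
  - product 4 (Mouse): category_id=4 -> matches Toys
  - product 5 (Stapler): category_id=5 -> matches Apparel
  - product 6 (Notebook): category_id=1 -> matches Kitchen
  - product 7 (Laptop): category_id=4 -> matches Toys
  - product 8 (Monitor): category_id=4 -> matches Toys
  - product 9 (Router): category_id=3 -> matches Tools
All 9 rows appear; 1 has NULL category.

SQL:
SELECT a.name, b.name AS category
FROM products a
LEFT JOIN categories b ON a.category_id = b.id

Result:
name     | category
---------+---------
Lamp     | Tools   
Desk     | NULL    
Camera   | Toys    
Mouse    | Toys    
Stapler  | Apparel 
Notebook | Kitchen 
Laptop   | Toys    
Monitor  | Toys    
Router   | Tools   


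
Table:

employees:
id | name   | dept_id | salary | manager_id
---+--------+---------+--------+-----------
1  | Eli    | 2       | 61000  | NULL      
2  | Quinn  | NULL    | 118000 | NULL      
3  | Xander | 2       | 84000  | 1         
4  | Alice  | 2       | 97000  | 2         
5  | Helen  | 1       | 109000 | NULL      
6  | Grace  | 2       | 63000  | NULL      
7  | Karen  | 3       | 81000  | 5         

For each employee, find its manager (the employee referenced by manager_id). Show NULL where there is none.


This is a self-join: employees is joined to a second copy of itself, matching each row's manager_id to another row's id. Use LEFT JOIN so rows with manager_id=NULL are kept.
  - employee 1 (Eli): manager_id=NULL -> NULL
  - employee 2 (Quinn): manager_id=NULL -> NULL
  - employee 3 (Xander): manager_id=1 -> Eli
  - employee 4 (Alice): manager_id=2 -> Quinn
  - employee 5 (Helen): manager_id=NULL -> NULL
  - employee 6 (Grace): manager_id=NULL -> NULL
  - employee 7 (Karen): manager_id=5 -> Helen

SQL:
SELECT a.name AS item, b.name AS manager
FROM employees a
LEFT JOIN employees b ON a.manager_id = b.id

Result:
item   | manager
-------+--------
Eli    | NULL   
Quinn  | NULL   
Xander | Eli    
Alice  | Quinn  
Helen  | NULL   
Grace  | NULL   
Karen  | Helen  


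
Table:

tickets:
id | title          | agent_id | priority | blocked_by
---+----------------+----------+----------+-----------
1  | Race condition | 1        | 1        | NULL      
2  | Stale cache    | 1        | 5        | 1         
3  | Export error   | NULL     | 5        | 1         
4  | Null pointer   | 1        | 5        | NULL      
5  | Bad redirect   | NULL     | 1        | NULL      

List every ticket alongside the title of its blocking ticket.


This is a self-join: tickets is joined to a second copy of itself, matching each row's blocked_by to another row's id. Use LEFT JOIN so rows with blocked_by=NULL are kept.
  - ticket 1 (Race condition): blocked_by=NULL -> NULL
  - ticket 2 (Stale cache): blocked_by=1 -> Race condition
  - ticket 3 (Export error): blocked_by=1 -> Race condition
  - ticket 4 (Null pointer): blocked_by=NULL -> NULL
  - ticket 5 (Bad redirect): blocked_by=NULL -> NULL

SQL:
SELECT a.title AS item, b.title AS blocked_by
FROM tickets a
LEFT JOIN tickets b ON a.blocked_by = b.id

Result:
item           | blocked_by    
---------------+---------------
Race condition | NULL          
Stale cache    | Race condition
Export error   | Race condition
Null pointer   | NULL          
Bad redirect   | NULL          


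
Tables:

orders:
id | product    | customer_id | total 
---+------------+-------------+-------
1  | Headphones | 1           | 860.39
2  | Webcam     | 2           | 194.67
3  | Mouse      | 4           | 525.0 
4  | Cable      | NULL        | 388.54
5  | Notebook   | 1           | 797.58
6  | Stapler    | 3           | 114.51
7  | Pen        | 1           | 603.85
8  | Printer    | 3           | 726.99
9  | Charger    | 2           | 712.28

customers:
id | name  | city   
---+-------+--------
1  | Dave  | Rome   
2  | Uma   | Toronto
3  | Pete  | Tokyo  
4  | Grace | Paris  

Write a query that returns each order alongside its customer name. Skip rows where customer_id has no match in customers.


INNER JOIN keeps only orders rows whose customer_id matches an id in customers. Walk through each order:
  - order 1 (Headphones): customer_id=1 -> matches Dave
  - order 2 (Webcam): customer_id=2 -> matches Uma
  - order 3 (Mouse): customer_id=4 -> matches Grace
  - order 4 (Cable): customer_id=NULL, no match -> dropped
  - order 5 (Notebook): customer_id=1 -> matches Dave
  - order 6 (Stapler): customer_id=3 -> matches Pete
  - order 7 (Pen): customer_id=1 -> matches Dave
  - order 8 (Printer): customer_id=3 -> matches Pete
  - order 9 (Charger): customer_id=2 -> matches Uma
So 1 of 9 rows is dropped.

SQL:
SELECT a.product, b.name AS customer
FROM orders a
INNER JOIN customers b ON a.customer_id = b.id

Result:
product    | customer
-----------+---------
Headphones | Dave    
Webcam     | Uma     
Mouse      | Grace   
Notebook   | Dave    
Stapler    | Pete    
Pen        | Dave    
Printer    | Pete    
Charger    | Uma     


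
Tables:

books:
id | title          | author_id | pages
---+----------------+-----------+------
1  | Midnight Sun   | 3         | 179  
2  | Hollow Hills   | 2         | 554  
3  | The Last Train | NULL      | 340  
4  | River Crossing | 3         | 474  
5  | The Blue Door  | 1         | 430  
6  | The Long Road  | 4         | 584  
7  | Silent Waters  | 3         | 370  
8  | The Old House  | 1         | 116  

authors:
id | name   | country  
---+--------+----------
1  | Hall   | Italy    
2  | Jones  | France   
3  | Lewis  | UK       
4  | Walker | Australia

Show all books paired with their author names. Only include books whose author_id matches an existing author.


INNER JOIN keeps only books rows whose author_id matches an id in authors. Walk through each book:
  - book 1 (Midnight Sun): author_id=3 -> matches Lewis
  - book 2 (Hollow Hills): author_id=2 -> matches Jones
  - book 3 (The Last Train): author_id=NULL, no match -> dropped
  - book 4 (River Crossing): author_id=3 -> matches Lewis
  - book 5 (The Blue Door): author_id=1 -> matches Hall
  - book 6 (The Long Road): author_id=4 -> matches Walker
  - book 7 (Silent Waters): author_id=3 -> matches Lewis
  - book 8 (The Old House): author_id=1 -> matches Hall
So 1 of 8 rows is dropped.

SQL:
SELECT a.title, b.name AS author
FROM books a
INNER JOIN authors b ON a.author_id = b.id

Result:
title          | author
---------------+-------
Midnight Sun   | Lewis 
Hollow Hills   | Jones 
River Crossing | Lewis 
The Blue Door  | Hall  
The Long Road  | Walker
Silent Waters  | Lewis 
The Old House  | Hall  


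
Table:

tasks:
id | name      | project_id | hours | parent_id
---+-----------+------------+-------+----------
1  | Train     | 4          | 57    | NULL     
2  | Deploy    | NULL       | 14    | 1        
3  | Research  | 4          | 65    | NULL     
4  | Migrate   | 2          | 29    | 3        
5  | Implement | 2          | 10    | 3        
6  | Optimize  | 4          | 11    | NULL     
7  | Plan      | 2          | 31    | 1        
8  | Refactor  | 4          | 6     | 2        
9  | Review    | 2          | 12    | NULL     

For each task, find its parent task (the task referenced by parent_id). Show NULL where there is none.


This is a self-join: tasks is joined to a second copy of itself, matching each row's parent_id to another row's id. Use LEFT JOIN so rows with parent_id=NULL are kept.
  - task 1 (Train): parent_id=NULL -> NULL
  - task 2 (Deploy): parent_id=1 -> Train
  - task 3 (Research): parent_id=NULL -> NULL
  - task 4 (Migrate): parent_id=3 -> Research
  - task 5 (Implement): parent_id=3 -> Research
  - task 6 (Optimize): parent_id=NULL -> NULL
  - task 7 (Plan): parent_id=1 -> Train
  - task 8 (Refactor): parent_id=2 -> Deploy
  - task 9 (Review): parent_id=NULL -> NULL

SQL:
SELECT a.name AS item, b.name AS parent
FROM tasks a
LEFT JOIN tasks b ON a.parent_id = b.id

Result:
item      | parent  
----------+---------
Train     | NULL    
Deploy    | Train   
Research  | NULL    
Migrate   | Research
Implement | Research
Optimize  | NULL    
Plan      | Train   
Refactor  | Deploy  
Review    | NULL    


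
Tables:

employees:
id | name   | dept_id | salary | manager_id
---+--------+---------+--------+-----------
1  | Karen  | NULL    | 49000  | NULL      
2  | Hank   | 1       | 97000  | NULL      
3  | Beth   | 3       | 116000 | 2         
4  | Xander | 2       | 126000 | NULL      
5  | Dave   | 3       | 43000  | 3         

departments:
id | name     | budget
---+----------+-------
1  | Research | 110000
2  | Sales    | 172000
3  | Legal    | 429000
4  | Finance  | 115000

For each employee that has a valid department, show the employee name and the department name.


INNER JOIN keeps only employees rows whose dept_id matches an id in departments. Walk through each employee:
  - employee 1 (Karen): dept_id=NULL, no match -> dropped
  - employee 2 (Hank): dept_id=1 -> matches Research
  - employee 3 (Beth): dept_id=3 -> matches Legal
  - employee 4 (Xander): dept_id=2 -> matches Sales
  - employee 5 (Dave): dept_id=3 -> matches Legal
So 1 of 5 rows is dropped.

SQL:
SELECT a.name, b.name AS department
FROM employees a
INNER JOIN departments b ON a.dept_id = b.id

Result:
name   | department
-------+-----------
Hank   | Research  
Beth   | Legal     
Xander | Sales     
Dave   | Legal     


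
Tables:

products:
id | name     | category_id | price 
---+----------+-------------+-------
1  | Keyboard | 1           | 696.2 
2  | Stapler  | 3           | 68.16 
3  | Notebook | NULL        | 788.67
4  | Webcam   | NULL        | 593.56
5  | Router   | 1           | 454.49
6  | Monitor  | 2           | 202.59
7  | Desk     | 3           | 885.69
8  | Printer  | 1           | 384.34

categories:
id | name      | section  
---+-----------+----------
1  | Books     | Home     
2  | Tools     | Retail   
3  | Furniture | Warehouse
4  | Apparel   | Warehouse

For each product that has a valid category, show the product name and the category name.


INNER JOIN keeps only products rows whose category_id matches an id in categories. Walk through each product:
  - product 1 (Keyboard): category_id=1 -> matches Books
  - product 2 (Stapler): category_id=3 -> matches Furniture
  - product 3 (Notebook): category_id=NULL, no match -> dropped
  - product 4 (Webcam): category_id=NULL, no match -> dropped
  - product 5 (Router): category_id=1 -> matches Books
  - product 6 (Monitor): category_id=2 -> matches Tools
  - product 7 (Desk): category_id=3 -> matches Furniture
  - product 8 (Printer): category_id=1 -> matches Books
So 2 of 8 rows are dropped.

SQL:
SELECT a.name, b.name AS category
FROM products a
INNER JOIN categories b ON a.category_id = b.id

Result:
name     | category 
---------+----------
Keyboard | Books    
Stapler  | Furniture
Router   | Books    
Monitor  | Tools    
Desk     | Furniture
Printer  | Books    


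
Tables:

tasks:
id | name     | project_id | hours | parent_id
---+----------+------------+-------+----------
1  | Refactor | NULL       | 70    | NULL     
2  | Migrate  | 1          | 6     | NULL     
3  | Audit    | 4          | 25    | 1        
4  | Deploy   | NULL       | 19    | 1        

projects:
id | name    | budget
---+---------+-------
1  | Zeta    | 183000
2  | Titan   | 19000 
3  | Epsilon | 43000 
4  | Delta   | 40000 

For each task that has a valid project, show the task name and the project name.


INNER JOIN keeps only tasks rows whose project_id matches an id in projects. Walk through each task:
  - task 1 (Refactor): project_id=NULL, no match -> dropped
  - task 2 (Migrate): project_id=1 -> matches Zeta
  - task 3 (Audit): project_id=4 -> matches Delta
  - task 4 (Deploy): project_id=NULL, no match -> dropped
So 2 of 4 rows are dropped.

SQL:
SELECT a.name, b.name AS project
FROM tasks a
INNER JOIN projects b ON a.project_id = b.id

Result:
name    | project
--------+--------
Migrate | Zeta   
Audit   | Delta  


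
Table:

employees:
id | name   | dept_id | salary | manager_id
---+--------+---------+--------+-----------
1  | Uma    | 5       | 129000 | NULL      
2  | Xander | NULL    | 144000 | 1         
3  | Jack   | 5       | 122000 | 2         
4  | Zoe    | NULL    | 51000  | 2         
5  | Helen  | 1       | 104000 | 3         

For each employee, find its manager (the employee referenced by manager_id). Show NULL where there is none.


This is a self-join: employees is joined to a second copy of itself, matching each row's manager_id to another row's id. Use LEFT JOIN so rows with manager_id=NULL are kept.
  - employee 1 (Uma): manager_id=NULL -> NULL
  - employee 2 (Xander): manager_id=1 -> Uma
  - employee 3 (Jack): manager_id=2 -> Xander
  - employee 4 (Zoe): manager_id=2 -> Xander
  - employee 5 (Helen): manager_id=3 -> Jack

SQL:
SELECT a.name AS item, b.name AS manager
FROM employees a
LEFT JOIN employees b ON a.manager_id = b.id

Result:
item   | manager
-------+--------
Uma    | NULL   
Xander | Uma    
Jack   | Xander 
Zoe    | Xander 
Helen  | Jack   


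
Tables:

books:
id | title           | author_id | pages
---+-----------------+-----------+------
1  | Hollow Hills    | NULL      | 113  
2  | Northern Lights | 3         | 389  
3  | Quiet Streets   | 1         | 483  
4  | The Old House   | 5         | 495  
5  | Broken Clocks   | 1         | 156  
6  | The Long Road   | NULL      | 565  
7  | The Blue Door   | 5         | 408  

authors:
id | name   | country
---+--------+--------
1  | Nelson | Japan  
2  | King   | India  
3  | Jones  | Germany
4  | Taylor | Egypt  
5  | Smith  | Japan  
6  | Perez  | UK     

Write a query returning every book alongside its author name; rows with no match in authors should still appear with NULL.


LEFT JOIN keeps every row from books (the left table); where author_id has no match in authors, the author columns become NULL. Walk through each book:
  - book 1 (Hollow Hills): author_id=NULL, no match -> kept with NULL
  - book 2 (Northern Lights): author_id=3 -> matches Jones
  - book 3 (Quiet Streets): author_id=1 -> matches Nelson
  - book 4 (The Old House): author_id=5 -> matches Smith
  - book 5 (Broken Clocks): author_id=1 -> matches Nelson
  - book 6 (The Long Road): author_id=NULL, no match -> kept with NULL
  - book 7 (The Blue Door): author_id=5 -> matches Smith
All 7 rows appear; 2 have NULL author.

SQL:
SELECT a.title, b.name AS author
FROM books a
LEFT JOIN authors b ON a.author_id = b.id

Result:
title           | author
----------------+-------
Hollow Hills    | NULL  
Northern Lights | Jones 
Quiet Streets   | Nelson
The Old House   | Smith 
Broken Clocks   | Nelson
The Long Road   | NULL  
The Blue Door   | Smith 


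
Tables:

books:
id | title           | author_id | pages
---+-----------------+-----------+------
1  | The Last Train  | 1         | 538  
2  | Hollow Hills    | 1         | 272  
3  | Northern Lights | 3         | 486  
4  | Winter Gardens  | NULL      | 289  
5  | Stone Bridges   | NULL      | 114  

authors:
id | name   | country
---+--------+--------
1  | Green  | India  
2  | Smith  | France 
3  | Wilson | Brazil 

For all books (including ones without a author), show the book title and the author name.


LEFT JOIN keeps every row from books (the left table); where author_id has no match in authors, the author columns become NULL. Walk through each book:
  - book 1 (The Last Train): author_id=1 -> matches Green
  - book 2 (Hollow Hills): author_id=1 -> matches Green
  - book 3 (Northern Lights): author_id=3 -> matches Wilson
  - book 4 (Winter Gardens): author_id=NULL, no match -> kept with NULL
  - book 5 (Stone Bridges): author_id=NULL, no match -> kept with NULL
All 5 rows appear; 2 have NULL author.

SQL:
SELECT a.title, b.name AS author
FROM books a
LEFT JOIN authors b ON a.author_id = b.id

Result:
title           | author
----------------+-------
The Last Train  | Green 
Hollow Hills    | Green 
Northern Lights | Wilson
Winter Gardens  | NULL  
Stone Bridges   | NULL  


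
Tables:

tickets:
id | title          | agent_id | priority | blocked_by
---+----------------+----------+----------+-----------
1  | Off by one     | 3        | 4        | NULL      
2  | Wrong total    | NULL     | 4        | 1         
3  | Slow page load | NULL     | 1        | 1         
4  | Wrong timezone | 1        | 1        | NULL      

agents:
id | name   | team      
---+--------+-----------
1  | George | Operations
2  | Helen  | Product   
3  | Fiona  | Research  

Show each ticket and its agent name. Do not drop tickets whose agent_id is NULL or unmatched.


LEFT JOIN keeps every row from tickets (the left table); where agent_id has no match in agents, the agent columns become NULL. Walk through each ticket:
  - ticket 1 (Off by one): agent_id=3 -> matches Fiona
  - ticket 2 (Wrong total): agent_id=NULL, no match -> kept with NULL
  - ticket 3 (Slow page load): agent_id=NULL, no match -> kept with NULL
  - ticket 4 (Wrong timezone): agent_id=1 -> matches George
All 4 rows appear; 2 have NULL agent.

SQL:
SELECT a.title, b.name AS agent
FROM tickets a
LEFT JOIN agents b ON a.agent_id = b.id

Result:
title          | agent 
---------------+-------
Off by one     | Fiona 
Wrong total    | NULL  
Slow page load | NULL  
Wrong timezone | George


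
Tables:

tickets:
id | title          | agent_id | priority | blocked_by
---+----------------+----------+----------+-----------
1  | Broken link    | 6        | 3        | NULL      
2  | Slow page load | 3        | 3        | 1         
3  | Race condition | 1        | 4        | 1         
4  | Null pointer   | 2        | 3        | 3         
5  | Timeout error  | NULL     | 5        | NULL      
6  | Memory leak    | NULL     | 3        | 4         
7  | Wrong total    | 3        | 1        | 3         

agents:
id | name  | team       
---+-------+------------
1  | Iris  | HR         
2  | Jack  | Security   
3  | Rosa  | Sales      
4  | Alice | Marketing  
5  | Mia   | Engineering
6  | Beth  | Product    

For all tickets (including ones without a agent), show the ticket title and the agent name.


LEFT JOIN keeps every row from tickets (the left table); where agent_id has no match in agents, the agent columns become NULL. Walk through each ticket:
  - ticket 1 (Broken link): agent_id=6 -> matches Beth
  - ticket 2 (Slow page load): agent_id=3 -> matches Rosa
  - ticket 3 (Race condition): agent_id=1 -> matches Iris
  - ticket 4 (Null pointer): agent_id=2 -> matches Jack
  - ticket 5 (Timeout error): agent_id=NULL, no match -> kept with NULL
  - ticket 6 (Memory leak): agent_id=NULL, no match -> kept with NULL
  - ticket 7 (Wrong total): agent_id=3 -> matches Rosa
All 7 rows appear; 2 have NULL agent.

SQL:
SELECT a.title, b.name AS agent
FROM tickets a
LEFT JOIN agents b ON a.agent_id = b.id

Result:
title          | agent
---------------+------
Broken link    | Beth 
Slow page load | Rosa 
Race condition | Iris 
Null pointer   | Jack 
Timeout error  | NULL 
Memory leak    | NULL 
Wrong total    | Rosa 


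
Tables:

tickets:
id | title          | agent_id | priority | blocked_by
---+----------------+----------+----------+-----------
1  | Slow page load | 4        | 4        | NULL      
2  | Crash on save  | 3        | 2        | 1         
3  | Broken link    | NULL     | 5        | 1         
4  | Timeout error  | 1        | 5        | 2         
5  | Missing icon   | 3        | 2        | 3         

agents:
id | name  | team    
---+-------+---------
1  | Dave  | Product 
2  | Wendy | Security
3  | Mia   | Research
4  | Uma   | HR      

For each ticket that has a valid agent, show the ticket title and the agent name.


INNER JOIN keeps only tickets rows whose agent_id matches an id in agents. Walk through each ticket:
  - ticket 1 (Slow page load): agent_id=4 -> matches Uma
  - ticket 2 (Crash on save): agent_id=3 -> matches Mia
  - ticket 3 (Broken link): agent_id=NULL, no match -> dropped
  - ticket 4 (Timeout error): agent_id=1 -> matches Dave
  - ticket 5 (Missing icon): agent_id=3 -> matches Mia
So 1 of 5 rows is dropped.

SQL:
SELECT a.title, b.name AS agent
FROM tickets a
INNER JOIN agents b ON a.agent_id = b.id

Result:
title          | agent
---------------+------
Slow page load | Uma  
Crash on save  | Mia  
Timeout error  | Dave 
Missing icon   | Mia  


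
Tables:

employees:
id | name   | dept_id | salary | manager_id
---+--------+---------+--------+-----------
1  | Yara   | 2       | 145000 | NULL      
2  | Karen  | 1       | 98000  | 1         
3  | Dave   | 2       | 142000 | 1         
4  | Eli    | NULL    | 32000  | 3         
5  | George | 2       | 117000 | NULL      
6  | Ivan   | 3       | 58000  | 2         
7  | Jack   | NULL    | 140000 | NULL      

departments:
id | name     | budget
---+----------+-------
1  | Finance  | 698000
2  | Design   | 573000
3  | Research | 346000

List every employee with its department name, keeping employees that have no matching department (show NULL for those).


LEFT JOIN keeps every row from employees (the left table); where dept_id has no match in departments, the department columns become NULL. Walk through each employee:
  - employee 1 (Yara): dept_id=2 -> matches Design
  - employee 2 (Karen): dept_id=1 -> matches Finance
  - employee 3 (Dave): dept_id=2 -> matches Design
  - employee 4 (Eli): dept_id=NULL, no match -> kept with NULL
  - employee 5 (George): dept_id=2 -> matches Design
  - employee 6 (Ivan): dept_id=3 -> matches Research
  - employee 7 (Jack): dept_id=NULL, no match -> kept with NULL
All 7 rows appear; 2 have NULL department.

SQL:
SELECT a.name, b.name AS department
FROM employees a
LEFT JOIN departments b ON a.dept_id = b.id

Result:
name   | department
-------+-----------
Yara   | Design    
Karen  | Finance   
Dave   | Design    
Eli    | NULL      
George | Design    
Ivan   | Research  
Jack   | NULL      


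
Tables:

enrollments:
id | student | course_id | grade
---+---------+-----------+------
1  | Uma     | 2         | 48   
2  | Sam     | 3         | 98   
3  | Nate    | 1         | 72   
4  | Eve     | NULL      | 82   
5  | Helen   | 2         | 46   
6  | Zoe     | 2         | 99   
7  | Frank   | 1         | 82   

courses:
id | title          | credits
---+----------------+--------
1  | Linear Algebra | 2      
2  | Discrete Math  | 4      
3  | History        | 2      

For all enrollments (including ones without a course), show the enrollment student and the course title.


LEFT JOIN keeps every row from enrollments (the left table); where course_id has no match in courses, the course columns become NULL. Walk through each enrollment:
  - enrollment 1 (Uma): course_id=2 -> matches Discrete Math
  - enrollment 2 (Sam): course_id=3 -> matches History
  - enrollment 3 (Nate): course_id=1 -> matches Linear Algebra
  - enrollment 4 (Eve): course_id=NULL, no match -> kept with NULL
  - enrollment 5 (Helen): course_id=2 -> matches Discrete Math
  - enrollment 6 (Zoe): course_id=2 -> matches Discrete Math
  - enrollment 7 (Frank): course_id=1 -> matches Linear Algebra
All 7 rows appear; 1 has NULL course.

SQL:
SELECT a.student, b.title AS course
FROM enrollments a
LEFT JOIN courses b ON a.course_id = b.id

Result:
student | course        
--------+---------------
Uma     | Discrete Math 
Sam     | History       
Nate    | Linear Algebra
Eve     | NULL          
Helen   | Discrete Math 
Zoe     | Discrete Math 
Frank   | Linear Algebra


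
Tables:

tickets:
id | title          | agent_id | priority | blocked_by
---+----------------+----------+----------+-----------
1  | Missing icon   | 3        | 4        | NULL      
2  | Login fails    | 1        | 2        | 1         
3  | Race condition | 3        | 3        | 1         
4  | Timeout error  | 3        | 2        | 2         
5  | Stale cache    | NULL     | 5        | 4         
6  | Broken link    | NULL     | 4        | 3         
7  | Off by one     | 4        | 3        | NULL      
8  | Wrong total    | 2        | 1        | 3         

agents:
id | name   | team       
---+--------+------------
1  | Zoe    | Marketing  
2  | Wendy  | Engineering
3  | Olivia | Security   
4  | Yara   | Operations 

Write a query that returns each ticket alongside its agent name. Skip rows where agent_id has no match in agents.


INNER JOIN keeps only tickets rows whose agent_id matches an id in agents. Walk through each ticket:
  - ticket 1 (Missing icon): agent_id=3 -> matches Olivia
  - ticket 2 (Login fails): agent_id=1 -> matches Zoe
  - ticket 3 (Race condition): agent_id=3 -> matches Olivia
  - ticket 4 (Timeout error): agent_id=3 -> matches Olivia
  - ticket 5 (Stale cache): agent_id=NULL, no match -> dropped
  - ticket 6 (Broken link): agent_id=NULL, no match -> dropped
  - ticket 7 (Off by one): agent_id=4 -> matches Yara
  - ticket 8 (Wrong total): agent_id=2 -> matches Wendy
So 2 of 8 rows are dropped.

SQL:
SELECT a.title, b.name AS agent
FROM tickets a
INNER JOIN agents b ON a.agent_id = b.id

Result:
title          | agent 
---------------+-------
Missing icon   | Olivia
Login fails    | Zoe   
Race condition | Olivia
Timeout error  | Olivia
Off by one     | Yara  
Wrong total    | Wendy 


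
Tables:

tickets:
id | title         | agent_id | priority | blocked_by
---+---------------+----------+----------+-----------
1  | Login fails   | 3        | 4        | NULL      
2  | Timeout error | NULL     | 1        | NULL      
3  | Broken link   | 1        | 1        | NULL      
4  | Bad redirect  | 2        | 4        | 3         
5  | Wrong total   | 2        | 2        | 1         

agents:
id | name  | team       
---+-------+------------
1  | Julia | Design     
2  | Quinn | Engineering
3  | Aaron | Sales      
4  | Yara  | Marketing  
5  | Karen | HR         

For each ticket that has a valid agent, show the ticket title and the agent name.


INNER JOIN keeps only tickets rows whose agent_id matches an id in agents. Walk through each ticket:
  - ticket 1 (Login fails): agent_id=3 -> matches Aaron
  - ticket 2 (Timeout error): agent_id=NULL, no match -> dropped
  - ticket 3 (Broken link): agent_id=1 -> matches Julia
  - ticket 4 (Bad redirect): agent_id=2 -> matches Quinn
  - ticket 5 (Wrong total): agent_id=2 -> matches Quinn
So 1 of 5 rows is dropped.

SQL:
SELECT a.title, b.name AS agent
FROM tickets a
INNER JOIN agents b ON a.agent_id = b.id

Result:
title        | agent
-------------+------
Login fails  | Aaron
Broken link  | Julia
Bad redirect | Quinn
Wrong total  | Quinn


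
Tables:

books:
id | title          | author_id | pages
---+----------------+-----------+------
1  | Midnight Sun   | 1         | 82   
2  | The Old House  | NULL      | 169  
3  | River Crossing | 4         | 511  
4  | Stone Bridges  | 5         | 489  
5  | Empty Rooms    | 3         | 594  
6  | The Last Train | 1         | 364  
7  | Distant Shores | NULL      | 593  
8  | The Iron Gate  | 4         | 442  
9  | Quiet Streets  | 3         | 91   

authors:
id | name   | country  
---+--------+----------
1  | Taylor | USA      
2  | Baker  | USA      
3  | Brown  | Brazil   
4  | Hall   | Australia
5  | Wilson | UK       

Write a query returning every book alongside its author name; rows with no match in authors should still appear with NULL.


LEFT JOIN keeps every row from books (the left table); where author_id has no match in authors, the author columns become NULL. Walk through each book:
  - book 1 (Midnight Sun): author_id=1 -> matches Taylor
  - book 2 (The Old House): author_id=NULL, no match -> kept with NULL
  - book 3 (River Crossing): author_id=4 -> matches Hall
  - book 4 (Stone Bridges): author_id=5 -> matches Wilson
  - book 5 (Empty Rooms): author_id=3 -> matches Brown
  - book 6 (The Last Train): author_id=1 -> matches Taylor
  - book 7 (Distant Shores): author_id=NULL, no match -> kept with NULL
  - book 8 (The Iron Gate): author_id=4 -> matches Hall
  - book 9 (Quiet Streets): author_id=3 -> matches Brown
All 9 rows appear; 2 have NULL author.

SQL:
SELECT a.title, b.name AS author
FROM books a
LEFT JOIN authors b ON a.author_id = b.id

Result:
title          | author
---------------+-------
Midnight Sun   | Taylor
The Old House  | NULL  
River Crossing | Hall  
Stone Bridges  | Wilson
Empty Rooms    | Brown 
The Last Train | Taylor
Distant Shores | NULL  
The Iron Gate  | Hall  
Quiet Streets  | Brown 


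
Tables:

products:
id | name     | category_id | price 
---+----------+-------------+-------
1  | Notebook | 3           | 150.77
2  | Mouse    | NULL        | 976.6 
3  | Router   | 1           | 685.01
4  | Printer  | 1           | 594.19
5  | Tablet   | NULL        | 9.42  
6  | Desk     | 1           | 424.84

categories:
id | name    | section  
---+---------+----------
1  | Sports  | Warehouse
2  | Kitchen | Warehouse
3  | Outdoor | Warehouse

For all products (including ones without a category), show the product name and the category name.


LEFT JOIN keeps every row from products (the left table); where category_id has no match in categories, the category columns become NULL. Walk through each product:
  - product 1 (Notebook): category_id=3 -> matches Outdoor
  - product 2 (Mouse): category_id=NULL, no match -> kept with NULL
  - product 3 (Router): category_id=1 -> matches Sports
  - product 4 (Printer): category_id=1 -> matches Sports
  - product 5 (Tablet): category_id=NULL, no match -> kept with NULL
  - product 6 (Desk): category_id=1 -> matches Sports
All 6 rows appear; 2 have NULL category.

SQL:
SELECT a.name, b.name AS category
FROM products a
LEFT JOIN categories b ON a.category_id = b.id

Result:
name     | category
---------+---------
Notebook | Outdoor 
Mouse    | NULL    
Router   | Sports  
Printer  | Sports  
Tablet   | NULL    
Desk     | Sports  


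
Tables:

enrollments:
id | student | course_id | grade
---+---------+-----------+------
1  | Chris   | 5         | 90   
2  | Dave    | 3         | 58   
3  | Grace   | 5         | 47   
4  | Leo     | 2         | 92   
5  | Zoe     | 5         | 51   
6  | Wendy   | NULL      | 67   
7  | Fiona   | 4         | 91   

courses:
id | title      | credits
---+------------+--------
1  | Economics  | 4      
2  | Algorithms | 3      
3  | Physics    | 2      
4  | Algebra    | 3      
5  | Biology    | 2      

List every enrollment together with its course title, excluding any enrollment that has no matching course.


INNER JOIN keeps only enrollments rows whose course_id matches an id in courses. Walk through each enrollment:
  - enrollment 1 (Chris): course_id=5 -> matches Biology
  - enrollment 2 (Dave): course_id=3 -> matches Physics
  - enrollment 3 (Grace): course_id=5 -> matches Biology
  - enrollment 4 (Leo): course_id=2 -> matches Algorithms
  - enrollment 5 (Zoe): course_id=5 -> matches Biology
  - enrollment 6 (Wendy): course_id=NULL, no match -> dropped
  - enrollment 7 (Fiona): course_id=4 -> matches Algebra
So 1 of 7 rows is dropped.

SQL:
SELECT a.student, b.title AS course
FROM enrollments a
INNER JOIN courses b ON a.course_id = b.id

Result:
student | course    
--------+-----------
Chris   | Biology   
Dave    | Physics   
Grace   | Biology   
Leo     | Algorithms
Zoe     | Biology   
Fiona   | Algebra   


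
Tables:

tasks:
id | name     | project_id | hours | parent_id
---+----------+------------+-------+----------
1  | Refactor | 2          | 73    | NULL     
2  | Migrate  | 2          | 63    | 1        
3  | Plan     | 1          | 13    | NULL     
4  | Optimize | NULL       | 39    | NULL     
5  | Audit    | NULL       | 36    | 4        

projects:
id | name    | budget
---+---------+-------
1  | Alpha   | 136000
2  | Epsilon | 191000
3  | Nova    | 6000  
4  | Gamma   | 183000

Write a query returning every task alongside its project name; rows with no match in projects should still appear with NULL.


LEFT JOIN keeps every row from tasks (the left table); where project_id has no match in projects, the project columns become NULL. Walk through each task:
  - task 1 (Refactor): project_id=2 -> matches Epsilon
  - task 2 (Migrate): project_id=2 -> matches Epsilon
  - task 3 (Plan): project_id=1 -> matches Alpha
  - task 4 (Optimize): project_id=NULL, no match -> kept with NULL
  - task 5 (Audit): project_id=NULL, no match -> kept with NULL
All 5 rows appear; 2 have NULL project.

SQL:
SELECT a.name, b.name AS project
FROM tasks a
LEFT JOIN projects b ON a.project_id = b.id

Result:
name     | project
---------+--------
Refactor | Epsilon
Migrate  | Epsilon
Plan     | Alpha  
Optimize | NULL   
Audit    | NULL   


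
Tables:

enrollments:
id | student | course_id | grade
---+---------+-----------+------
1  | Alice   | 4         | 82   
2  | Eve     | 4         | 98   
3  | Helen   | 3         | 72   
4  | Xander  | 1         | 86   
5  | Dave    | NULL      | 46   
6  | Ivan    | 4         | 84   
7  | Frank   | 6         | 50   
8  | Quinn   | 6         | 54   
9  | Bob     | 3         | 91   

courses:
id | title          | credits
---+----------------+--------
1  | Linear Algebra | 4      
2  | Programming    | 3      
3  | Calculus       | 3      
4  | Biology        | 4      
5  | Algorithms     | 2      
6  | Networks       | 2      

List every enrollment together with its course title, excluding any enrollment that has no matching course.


INNER JOIN keeps only enrollments rows whose course_id matches an id in courses. Walk through each enrollment:
  - enrollment 1 (Alice): course_id=4 -> matches Biology
  - enrollment 2 (Eve): course_id=4 -> matches Biology
  - enrollment 3 (Helen): course_id=3 -> matches Calculus
  - enrollment 4 (Xander): course_id=1 -> matches Linear Algebra
  - enrollment 5 (Dave): course_id=NULL, no match -> dropped
  - enrollment 6 (Ivan): course_id=4 -> matches Biology
  - enrollment 7 (Frank): course_id=6 -> matches Networks
  - enrollment 8 (Quinn): course_id=6 -> matches Networks
  - enrollment 9 (Bob): course_id=3 -> matches Calculus
So 1 of 9 rows is dropped.

SQL:
SELECT a.student, b.title AS course
FROM enrollments a
INNER JOIN courses b ON a.course_id = b.id

Result:
student | course        
--------+---------------
Alice   | Biology       
Eve     | Biology       
Helen   | Calculus      
Xander  | Linear Algebra
Ivan    | Biology       
Frank   | Networks      
Quinn   | Networks      
Bob     | Calculus      


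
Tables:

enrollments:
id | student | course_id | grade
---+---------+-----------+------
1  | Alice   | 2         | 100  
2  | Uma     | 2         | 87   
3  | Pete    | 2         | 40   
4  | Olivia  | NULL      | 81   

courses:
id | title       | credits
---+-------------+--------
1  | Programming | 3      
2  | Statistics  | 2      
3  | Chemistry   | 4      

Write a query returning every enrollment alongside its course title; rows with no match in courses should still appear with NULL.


LEFT JOIN keeps every row from enrollments (the left table); where course_id has no match in courses, the course columns become NULL. Walk through each enrollment:
  - enrollment 1 (Alice): course_id=2 -> matches Statistics
  - enrollment 2 (Uma): course_id=2 -> matches Statistics
  - enrollment 3 (Pete): course_id=2 -> matches Statistics
  - enrollment 4 (Olivia): course_id=NULL, no match -> kept with NULL
All 4 rows appear; 1 has NULL course.

SQL:
SELECT a.student, b.title AS course
FROM enrollments a
LEFT JOIN courses b ON a.course_id = b.id

Result:
student | course    
--------+-----------
Alice   | Statistics
Uma     | Statistics
Pete    | Statistics
Olivia  | NULL      


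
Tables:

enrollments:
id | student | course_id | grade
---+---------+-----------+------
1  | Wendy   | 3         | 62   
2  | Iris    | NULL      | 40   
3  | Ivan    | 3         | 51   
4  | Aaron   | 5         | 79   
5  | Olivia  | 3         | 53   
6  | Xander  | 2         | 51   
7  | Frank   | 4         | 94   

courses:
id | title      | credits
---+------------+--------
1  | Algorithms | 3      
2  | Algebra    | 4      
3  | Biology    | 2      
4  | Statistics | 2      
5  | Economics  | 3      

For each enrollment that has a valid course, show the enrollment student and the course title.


INNER JOIN keeps only enrollments rows whose course_id matches an id in courses. Walk through each enrollment:
  - enrollment 1 (Wendy): course_id=3 -> matches Biology
  - enrollment 2 (Iris): course_id=NULL, no match -> dropped
  - enrollment 3 (Ivan): course_id=3 -> matches Biology
  - enrollment 4 (Aaron): course_id=5 -> matches Economics
  - enrollment 5 (Olivia): course_id=3 -> matches Biology
  - enrollment 6 (Xander): course_id=2 -> matches Algebra
  - enrollment 7 (Frank): course_id=4 -> matches Statistics
So 1 of 7 rows is dropped.

SQL:
SELECT a.student, b.title AS course
FROM enrollments a
INNER JOIN courses b ON a.course_id = b.id

Result:
student | course    
--------+-----------
Wendy   | Biology   
Ivan    | Biology   
Aaron   | Economics 
Olivia  | Biology   
Xander  | Algebra   
Frank   | Statistics
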